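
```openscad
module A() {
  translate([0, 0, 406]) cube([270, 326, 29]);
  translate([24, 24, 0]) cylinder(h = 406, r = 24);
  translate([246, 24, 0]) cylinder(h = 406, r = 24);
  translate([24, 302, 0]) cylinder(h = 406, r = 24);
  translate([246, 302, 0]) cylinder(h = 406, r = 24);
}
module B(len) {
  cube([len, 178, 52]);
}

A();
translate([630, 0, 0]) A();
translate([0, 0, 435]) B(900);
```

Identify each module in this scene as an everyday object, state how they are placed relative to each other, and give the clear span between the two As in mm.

A is a stool. B is a beam. A beam spans the tops of two stools. The clear span between the two stools is 360 mm.

Second stool starts at x = 630; first ends at x = 270; clear span = 630 − 270 = 360 mm.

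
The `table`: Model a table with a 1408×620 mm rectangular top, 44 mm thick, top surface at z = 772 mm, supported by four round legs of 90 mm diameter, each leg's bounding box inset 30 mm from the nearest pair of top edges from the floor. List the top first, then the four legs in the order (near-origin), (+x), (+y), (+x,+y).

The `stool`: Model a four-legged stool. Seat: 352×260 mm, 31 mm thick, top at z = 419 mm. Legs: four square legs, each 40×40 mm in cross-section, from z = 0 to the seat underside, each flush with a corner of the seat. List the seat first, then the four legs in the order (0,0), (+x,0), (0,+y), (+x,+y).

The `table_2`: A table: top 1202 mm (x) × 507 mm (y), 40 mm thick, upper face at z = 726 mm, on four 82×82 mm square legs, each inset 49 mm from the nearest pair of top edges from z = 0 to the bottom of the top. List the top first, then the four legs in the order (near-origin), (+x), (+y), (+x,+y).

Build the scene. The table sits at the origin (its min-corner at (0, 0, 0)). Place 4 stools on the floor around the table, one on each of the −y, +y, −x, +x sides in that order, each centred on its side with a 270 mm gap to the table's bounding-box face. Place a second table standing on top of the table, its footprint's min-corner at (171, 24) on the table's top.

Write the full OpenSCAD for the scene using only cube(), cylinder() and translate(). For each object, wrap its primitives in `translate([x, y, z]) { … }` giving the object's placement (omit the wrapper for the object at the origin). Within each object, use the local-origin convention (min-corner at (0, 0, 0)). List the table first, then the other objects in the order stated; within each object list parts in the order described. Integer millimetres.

translate([0, 0, 728]) cube([1408, 620, 44]);
translate([75, 75, 0]) cylinder(h = 728, r = 45);
translate([1333, 75, 0]) cylinder(h = 728, r = 45);
translate([75, 545, 0]) cylinder(h = 728, r = 45);
translate([1333, 545, 0]) cylinder(h = 728, r = 45);
translate([528, -530, 0]) {
  translate([0, 0, 388]) cube([352, 260, 31]);
  cube([40, 40, 388]);
  translate([312, 0, 0]) cube([40, 40, 388]);
  translate([0, 220, 0]) cube([40, 40, 388]);
  translate([312, 220, 0]) cube([40, 40, 388]);
}
translate([528, 890, 0]) {
  translate([0, 0, 388]) cube([352, 260, 31]);
  cube([40, 40, 388]);
  translate([312, 0, 0]) cube([40, 40, 388]);
  translate([0, 220, 0]) cube([40, 40, 388]);
  translate([312, 220, 0]) cube([40, 40, 388]);
}
translate([-622, 180, 0]) {
  translate([0, 0, 388]) cube([352, 260, 31]);
  cube([40, 40, 388]);
  translate([312, 0, 0]) cube([40, 40, 388]);
  translate([0, 220, 0]) cube([40, 40, 388]);
  translate([312, 220, 0]) cube([40, 40, 388]);
}
translate([1678, 180, 0]) {
  translate([0, 0, 388]) cube([352, 260, 31]);
  cube([40, 40, 388]);
  translate([312, 0, 0]) cube([40, 40, 388]);
  translate([0, 220, 0]) cube([40, 40, 388]);
  translate([312, 220, 0]) cube([40, 40, 388]);
}
translate([171, 24, 772]) {
  translate([0, 0, 686]) cube([1202, 507, 40]);
  translate([49, 49, 0]) cube([82, 82, 686]);
  translate([1071, 49, 0]) cube([82, 82, 686]);
  translate([49, 376, 0]) cube([82, 82, 686]);
  translate([1071, 376, 0]) cube([82, 82, 686]);
}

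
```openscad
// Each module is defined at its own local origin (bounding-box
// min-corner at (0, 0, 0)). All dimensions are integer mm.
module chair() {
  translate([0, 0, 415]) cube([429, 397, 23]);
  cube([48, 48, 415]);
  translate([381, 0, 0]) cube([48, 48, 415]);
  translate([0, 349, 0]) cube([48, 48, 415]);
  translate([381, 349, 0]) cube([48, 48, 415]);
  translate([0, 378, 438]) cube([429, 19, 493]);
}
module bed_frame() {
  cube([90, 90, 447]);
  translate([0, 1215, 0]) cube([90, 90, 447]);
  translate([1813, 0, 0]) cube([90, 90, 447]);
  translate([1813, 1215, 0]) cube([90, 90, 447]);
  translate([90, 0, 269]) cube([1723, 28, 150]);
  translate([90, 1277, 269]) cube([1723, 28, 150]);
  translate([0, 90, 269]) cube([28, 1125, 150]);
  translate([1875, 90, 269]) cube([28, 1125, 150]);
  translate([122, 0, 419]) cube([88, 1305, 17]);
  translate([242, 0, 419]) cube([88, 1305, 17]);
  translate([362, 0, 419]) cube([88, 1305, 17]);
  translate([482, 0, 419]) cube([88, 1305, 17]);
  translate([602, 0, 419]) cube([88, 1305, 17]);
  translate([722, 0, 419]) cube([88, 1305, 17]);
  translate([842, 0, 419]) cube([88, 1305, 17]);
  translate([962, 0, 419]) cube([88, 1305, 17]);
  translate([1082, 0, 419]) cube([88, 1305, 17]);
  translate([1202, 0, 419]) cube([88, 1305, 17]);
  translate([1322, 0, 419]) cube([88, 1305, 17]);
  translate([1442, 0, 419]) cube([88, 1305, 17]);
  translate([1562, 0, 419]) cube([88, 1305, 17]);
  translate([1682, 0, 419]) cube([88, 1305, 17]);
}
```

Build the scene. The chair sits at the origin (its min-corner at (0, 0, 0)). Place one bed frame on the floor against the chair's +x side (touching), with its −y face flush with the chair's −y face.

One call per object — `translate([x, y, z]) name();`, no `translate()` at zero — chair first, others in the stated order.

chair();
translate([429, 0, 0]) bed_frame();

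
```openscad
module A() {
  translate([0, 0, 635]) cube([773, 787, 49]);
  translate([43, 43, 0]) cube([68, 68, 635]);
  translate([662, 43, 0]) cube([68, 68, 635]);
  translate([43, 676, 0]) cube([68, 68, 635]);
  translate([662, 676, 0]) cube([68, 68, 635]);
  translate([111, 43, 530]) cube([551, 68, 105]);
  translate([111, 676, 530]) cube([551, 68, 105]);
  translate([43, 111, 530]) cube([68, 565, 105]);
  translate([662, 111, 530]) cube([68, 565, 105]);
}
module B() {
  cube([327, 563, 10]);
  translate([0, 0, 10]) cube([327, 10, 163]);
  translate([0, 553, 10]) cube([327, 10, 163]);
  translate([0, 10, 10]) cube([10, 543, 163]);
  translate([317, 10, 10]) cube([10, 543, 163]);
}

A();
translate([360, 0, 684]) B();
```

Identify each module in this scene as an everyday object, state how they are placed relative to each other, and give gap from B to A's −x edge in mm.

A is a table. B is an open box. The open box is on top of the table. The gap from the open box to the table's −x edge is 360 mm.

The open box's min-x is at 360; the table's min-x is 0; gap = 360 mm.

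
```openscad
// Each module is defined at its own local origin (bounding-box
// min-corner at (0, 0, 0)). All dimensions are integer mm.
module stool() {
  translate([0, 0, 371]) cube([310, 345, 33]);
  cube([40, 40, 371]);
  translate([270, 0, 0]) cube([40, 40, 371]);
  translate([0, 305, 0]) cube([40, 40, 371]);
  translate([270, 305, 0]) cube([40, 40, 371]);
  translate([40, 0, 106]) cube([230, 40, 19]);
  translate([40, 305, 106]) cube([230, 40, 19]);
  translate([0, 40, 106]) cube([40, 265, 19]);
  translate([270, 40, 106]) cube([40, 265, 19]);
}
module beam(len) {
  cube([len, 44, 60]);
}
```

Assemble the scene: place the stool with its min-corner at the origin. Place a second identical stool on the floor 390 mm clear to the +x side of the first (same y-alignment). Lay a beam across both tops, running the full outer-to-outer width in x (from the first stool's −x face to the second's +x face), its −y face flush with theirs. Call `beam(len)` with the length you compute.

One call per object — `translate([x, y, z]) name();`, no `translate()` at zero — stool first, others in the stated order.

stool();
translate([700, 0, 0]) stool();
translate([0, 0, 404]) beam(1010);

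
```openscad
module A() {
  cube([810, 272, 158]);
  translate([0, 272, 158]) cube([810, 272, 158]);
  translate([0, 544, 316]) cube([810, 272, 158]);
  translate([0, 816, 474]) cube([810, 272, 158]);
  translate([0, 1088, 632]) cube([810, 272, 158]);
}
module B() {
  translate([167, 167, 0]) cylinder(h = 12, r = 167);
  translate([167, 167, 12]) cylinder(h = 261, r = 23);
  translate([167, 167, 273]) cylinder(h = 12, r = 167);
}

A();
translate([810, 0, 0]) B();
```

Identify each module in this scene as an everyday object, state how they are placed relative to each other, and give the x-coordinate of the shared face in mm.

A is a staircase. B is a spool. The spool is against the staircase's +x side, with their −y faces flush. The x-coordinate of the shared face is 810 mm.

The staircase's +x face and the spool's −x face are both at x = 810 mm.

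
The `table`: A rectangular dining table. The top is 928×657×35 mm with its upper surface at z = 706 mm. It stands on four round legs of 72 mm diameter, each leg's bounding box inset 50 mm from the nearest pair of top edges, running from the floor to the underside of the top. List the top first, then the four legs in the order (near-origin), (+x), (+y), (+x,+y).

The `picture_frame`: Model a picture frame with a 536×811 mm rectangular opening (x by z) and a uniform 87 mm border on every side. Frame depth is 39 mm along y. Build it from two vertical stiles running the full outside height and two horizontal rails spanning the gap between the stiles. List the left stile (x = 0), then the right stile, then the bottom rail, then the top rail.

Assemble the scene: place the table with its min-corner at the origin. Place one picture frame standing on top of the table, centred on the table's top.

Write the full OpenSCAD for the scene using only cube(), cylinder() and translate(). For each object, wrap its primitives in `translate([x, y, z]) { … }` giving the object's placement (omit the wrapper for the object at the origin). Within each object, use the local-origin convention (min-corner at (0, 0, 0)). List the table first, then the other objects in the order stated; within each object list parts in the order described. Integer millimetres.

translate([0, 0, 671]) cube([928, 657, 35]);
translate([86, 86, 0]) cylinder(h = 671, r = 36);
translate([842, 86, 0]) cylinder(h = 671, r = 36);
translate([86, 571, 0]) cylinder(h = 671, r = 36);
translate([842, 571, 0]) cylinder(h = 671, r = 36);
translate([109, 309, 706]) {
  cube([87, 39, 985]);
  translate([623, 0, 0]) cube([87, 39, 985]);
  translate([87, 0, 0]) cube([536, 39, 87]);
  translate([87, 0, 898]) cube([536, 39, 87]);
}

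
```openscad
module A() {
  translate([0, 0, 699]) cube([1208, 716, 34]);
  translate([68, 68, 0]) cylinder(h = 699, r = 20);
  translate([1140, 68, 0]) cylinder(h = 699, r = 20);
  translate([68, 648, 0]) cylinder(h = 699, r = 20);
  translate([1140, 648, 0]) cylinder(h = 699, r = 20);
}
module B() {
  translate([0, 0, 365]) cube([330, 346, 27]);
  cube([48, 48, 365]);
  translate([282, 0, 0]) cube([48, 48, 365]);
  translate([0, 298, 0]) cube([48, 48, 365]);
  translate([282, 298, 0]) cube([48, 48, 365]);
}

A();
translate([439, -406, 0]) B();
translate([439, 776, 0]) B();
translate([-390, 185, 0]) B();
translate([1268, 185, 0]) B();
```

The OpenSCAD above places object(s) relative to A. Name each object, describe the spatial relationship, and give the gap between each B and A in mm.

A is a table. B is a stool. Four stools sit around the table at the −y, +y, −x, +x sides. The gap between each stool and the table is 60 mm.

Each stool's nearest face is 60 mm from the table's bounding box.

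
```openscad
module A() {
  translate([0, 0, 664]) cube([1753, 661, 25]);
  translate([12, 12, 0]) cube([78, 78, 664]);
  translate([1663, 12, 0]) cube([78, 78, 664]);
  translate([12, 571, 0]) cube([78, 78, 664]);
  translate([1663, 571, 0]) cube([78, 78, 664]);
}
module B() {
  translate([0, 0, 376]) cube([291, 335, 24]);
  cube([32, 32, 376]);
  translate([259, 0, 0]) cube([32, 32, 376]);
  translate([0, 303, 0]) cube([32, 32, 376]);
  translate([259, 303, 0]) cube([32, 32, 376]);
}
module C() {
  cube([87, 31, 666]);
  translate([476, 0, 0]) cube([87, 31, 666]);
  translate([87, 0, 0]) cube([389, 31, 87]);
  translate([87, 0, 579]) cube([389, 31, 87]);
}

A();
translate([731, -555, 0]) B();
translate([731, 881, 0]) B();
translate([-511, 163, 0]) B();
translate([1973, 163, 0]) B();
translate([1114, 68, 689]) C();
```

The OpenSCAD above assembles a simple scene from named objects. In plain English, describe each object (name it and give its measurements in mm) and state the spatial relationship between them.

A is a table: top 1753 mm (x) × 661 mm (y), 25 mm thick, upper face at z = 689 mm, on four 78×78 mm square legs, each inset 12 mm from the nearest pair of top edges, running from z = 0 to the bottom of the top.

B is a four-legged stool. The seat is 291×335 mm, 24 mm thick, top at z = 400 mm. It stands on four square legs, each 32×32 mm in cross-section, from z = 0 to the seat underside, each flush with a corner of the seat.

C is a picture frame with a 389×492 mm rectangular opening (x by z) and a uniform 87 mm border on every side. Frame depth is 31 mm along y. It is built from two vertical stiles running the full outside height and two horizontal rails spanning the gap between the stiles.

Four stools sit around the table at the −y, +y, −x, +x sides. The picture frame is on top of the table.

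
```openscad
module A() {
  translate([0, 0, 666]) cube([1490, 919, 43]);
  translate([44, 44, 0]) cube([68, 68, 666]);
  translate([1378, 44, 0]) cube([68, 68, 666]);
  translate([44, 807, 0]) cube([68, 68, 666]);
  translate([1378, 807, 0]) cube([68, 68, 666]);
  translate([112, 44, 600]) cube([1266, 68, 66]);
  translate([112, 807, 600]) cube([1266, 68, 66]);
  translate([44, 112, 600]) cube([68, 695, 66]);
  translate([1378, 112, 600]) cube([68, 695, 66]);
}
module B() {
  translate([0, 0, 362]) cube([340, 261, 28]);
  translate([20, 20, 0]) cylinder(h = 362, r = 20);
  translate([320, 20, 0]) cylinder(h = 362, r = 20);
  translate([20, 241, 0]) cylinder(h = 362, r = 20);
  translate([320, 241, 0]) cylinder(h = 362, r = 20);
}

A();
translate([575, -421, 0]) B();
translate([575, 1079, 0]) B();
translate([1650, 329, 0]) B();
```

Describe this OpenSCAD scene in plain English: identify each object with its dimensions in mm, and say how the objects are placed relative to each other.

A is a rectangular dining table. The top is 1490×919×43 mm with its upper surface at z = 709 mm. It stands on four 68×68 mm square legs, each inset 44 mm from the nearest pair of top edges, running from the floor to the underside of the top. Four apron rails, 68 mm thick and 66 mm tall, run between adjacent legs with their top edges flush with the underside of the top and their outer faces flush with the legs' outer faces.

B is a four-legged stool. The seat is a 340×261×28 mm slab whose top surface is at z = 390 mm; four round legs, each 40 mm in diameter, run from the floor (z = 0) to the underside of the seat, each leg's axis is inset half a diameter from the nearest pair of seat edges (so the leg's bounding box is flush with the corner).

Three stools sit around the table at the −y, +y, +x sides.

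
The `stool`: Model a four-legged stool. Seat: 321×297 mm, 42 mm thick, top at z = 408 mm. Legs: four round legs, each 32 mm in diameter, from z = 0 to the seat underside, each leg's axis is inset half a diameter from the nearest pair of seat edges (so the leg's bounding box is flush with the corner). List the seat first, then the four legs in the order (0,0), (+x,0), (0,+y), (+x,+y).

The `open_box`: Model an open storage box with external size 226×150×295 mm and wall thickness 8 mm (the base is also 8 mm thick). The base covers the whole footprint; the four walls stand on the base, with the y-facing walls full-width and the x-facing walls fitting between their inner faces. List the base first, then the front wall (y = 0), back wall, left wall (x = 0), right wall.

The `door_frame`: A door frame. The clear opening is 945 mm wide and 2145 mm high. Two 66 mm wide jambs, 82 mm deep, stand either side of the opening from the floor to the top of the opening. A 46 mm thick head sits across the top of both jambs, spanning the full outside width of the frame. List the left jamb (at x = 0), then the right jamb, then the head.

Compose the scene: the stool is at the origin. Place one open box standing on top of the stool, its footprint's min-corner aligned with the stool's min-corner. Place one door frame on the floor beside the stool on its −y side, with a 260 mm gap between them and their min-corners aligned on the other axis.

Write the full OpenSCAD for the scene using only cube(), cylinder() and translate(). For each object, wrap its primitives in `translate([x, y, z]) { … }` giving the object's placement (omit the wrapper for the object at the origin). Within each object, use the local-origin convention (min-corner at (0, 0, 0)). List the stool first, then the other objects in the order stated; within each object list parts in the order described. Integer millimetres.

translate([0, 0, 366]) cube([321, 297, 42]);
translate([16, 16, 0]) cylinder(h = 366, r = 16);
translate([305, 16, 0]) cylinder(h = 366, r = 16);
translate([16, 281, 0]) cylinder(h = 366, r = 16);
translate([305, 281, 0]) cylinder(h = 366, r = 16);
translate([0, 0, 408]) {
  cube([226, 150, 8]);
  translate([0, 0, 8]) cube([226, 8, 287]);
  translate([0, 142, 8]) cube([226, 8, 287]);
  translate([0, 8, 8]) cube([8, 134, 287]);
  translate([218, 8, 8]) cube([8, 134, 287]);
}
translate([0, -342, 0]) {
  cube([66, 82, 2145]);
  translate([1011, 0, 0]) cube([66, 82, 2145]);
  translate([0, 0, 2145]) cube([1077, 82, 46]);
}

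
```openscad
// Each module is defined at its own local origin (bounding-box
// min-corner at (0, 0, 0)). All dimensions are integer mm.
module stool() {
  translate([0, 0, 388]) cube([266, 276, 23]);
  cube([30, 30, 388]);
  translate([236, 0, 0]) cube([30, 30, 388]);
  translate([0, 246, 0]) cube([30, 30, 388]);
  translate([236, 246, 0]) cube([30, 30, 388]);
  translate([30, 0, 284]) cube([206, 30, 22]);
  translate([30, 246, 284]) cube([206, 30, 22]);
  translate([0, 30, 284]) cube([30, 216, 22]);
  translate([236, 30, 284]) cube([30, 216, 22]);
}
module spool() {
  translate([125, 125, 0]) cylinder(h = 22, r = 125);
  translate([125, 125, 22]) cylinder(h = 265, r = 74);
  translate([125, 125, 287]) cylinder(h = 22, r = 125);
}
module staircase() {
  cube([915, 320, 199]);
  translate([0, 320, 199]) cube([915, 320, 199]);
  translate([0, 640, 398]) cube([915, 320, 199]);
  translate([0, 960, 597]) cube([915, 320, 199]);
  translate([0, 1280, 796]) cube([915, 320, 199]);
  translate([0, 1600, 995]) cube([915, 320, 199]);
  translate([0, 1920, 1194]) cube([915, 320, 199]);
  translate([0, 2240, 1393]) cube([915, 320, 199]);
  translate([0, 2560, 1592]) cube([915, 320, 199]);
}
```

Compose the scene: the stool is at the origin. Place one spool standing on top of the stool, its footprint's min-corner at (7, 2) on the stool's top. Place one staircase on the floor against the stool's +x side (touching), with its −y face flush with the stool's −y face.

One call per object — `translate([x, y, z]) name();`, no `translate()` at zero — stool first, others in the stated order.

stool();
translate([7, 2, 411]) spool();
translate([266, 0, 0]) staircase();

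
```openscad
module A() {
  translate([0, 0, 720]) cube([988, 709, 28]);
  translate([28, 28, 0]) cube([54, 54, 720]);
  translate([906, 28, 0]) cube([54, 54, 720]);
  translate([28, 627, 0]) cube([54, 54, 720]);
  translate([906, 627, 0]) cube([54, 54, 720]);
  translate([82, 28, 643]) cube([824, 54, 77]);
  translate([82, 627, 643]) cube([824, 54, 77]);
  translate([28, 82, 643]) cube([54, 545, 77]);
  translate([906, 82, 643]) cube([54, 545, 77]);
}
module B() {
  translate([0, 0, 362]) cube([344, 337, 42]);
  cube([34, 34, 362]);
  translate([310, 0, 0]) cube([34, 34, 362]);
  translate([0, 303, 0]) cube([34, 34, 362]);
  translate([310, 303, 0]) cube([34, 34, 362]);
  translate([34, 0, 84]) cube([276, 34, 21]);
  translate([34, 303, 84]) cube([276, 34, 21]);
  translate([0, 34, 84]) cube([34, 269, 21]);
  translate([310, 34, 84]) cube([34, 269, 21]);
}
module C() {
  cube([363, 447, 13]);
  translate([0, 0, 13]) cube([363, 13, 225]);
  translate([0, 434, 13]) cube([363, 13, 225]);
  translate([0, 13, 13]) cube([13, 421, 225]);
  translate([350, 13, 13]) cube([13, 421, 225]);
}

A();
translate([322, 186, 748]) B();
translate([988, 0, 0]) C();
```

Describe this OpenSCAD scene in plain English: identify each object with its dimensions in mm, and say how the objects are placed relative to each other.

A is a rectangular dining table. The top is 988×709×28 mm with its upper surface at z = 748 mm. It stands on four 54×54 mm square legs, each inset 28 mm from the nearest pair of top edges, running from the floor to the underside of the top. Four apron rails, 54 mm thick and 77 mm tall, run between adjacent legs with their top edges flush with the underside of the top and their outer faces flush with the legs' outer faces.

B is a simple wooden stool: a rectangular seat 344 mm (x) by 337 mm (y), 42 mm thick, top face at z = 404 mm, on four square legs, each 34×34 mm in cross-section. The legs rest on z = 0, each flush with a corner of the seat. Four stretchers, 34 mm wide and 21 mm tall, connect adjacent legs with their undersides at z = 84 mm, each running between the inner faces of the legs it joins and aligned with the legs' outer faces on the other axis.

C is an open storage box with external size 363×447×238 mm and wall thickness 13 mm (the base is also 13 mm thick). The base covers the whole footprint; the four walls stand on the base, with the y-facing walls full-width and the x-facing walls fitting between their inner faces.

The stool is on top of the table, centred. The open box is against the table's +x side, with their −y faces flush.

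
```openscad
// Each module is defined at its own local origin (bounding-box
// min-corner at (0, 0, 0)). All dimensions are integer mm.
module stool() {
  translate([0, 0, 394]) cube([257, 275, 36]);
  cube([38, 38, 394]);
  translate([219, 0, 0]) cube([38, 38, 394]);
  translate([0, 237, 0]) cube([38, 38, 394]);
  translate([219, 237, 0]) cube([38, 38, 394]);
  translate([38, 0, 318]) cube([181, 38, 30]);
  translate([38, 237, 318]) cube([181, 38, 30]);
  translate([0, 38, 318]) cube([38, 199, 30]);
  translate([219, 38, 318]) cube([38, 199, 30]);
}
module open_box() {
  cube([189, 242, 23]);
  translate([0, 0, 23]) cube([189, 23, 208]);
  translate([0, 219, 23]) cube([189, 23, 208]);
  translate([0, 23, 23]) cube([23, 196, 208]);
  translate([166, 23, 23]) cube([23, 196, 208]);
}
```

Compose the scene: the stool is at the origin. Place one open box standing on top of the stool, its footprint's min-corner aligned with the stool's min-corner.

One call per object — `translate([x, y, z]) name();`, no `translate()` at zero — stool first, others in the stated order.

stool();
translate([0, 0, 430]) open_box();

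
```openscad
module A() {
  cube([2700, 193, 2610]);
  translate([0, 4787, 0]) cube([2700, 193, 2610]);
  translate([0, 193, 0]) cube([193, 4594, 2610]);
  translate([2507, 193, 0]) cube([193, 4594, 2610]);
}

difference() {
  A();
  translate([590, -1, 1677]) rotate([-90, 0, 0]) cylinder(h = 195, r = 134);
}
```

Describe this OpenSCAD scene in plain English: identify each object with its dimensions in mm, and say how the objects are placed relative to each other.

A is a box-shaped house frame (walls only): outside footprint 2700×4980 mm, wall height 2610 mm, wall thickness 193 mm. The two y-facing walls run the full x-width; the two x-facing walls fit between the inner faces of the y-facing walls.

The house frame has a circular hole of radius 134 mm through its front wall, centred at (x = 590, z = 1677).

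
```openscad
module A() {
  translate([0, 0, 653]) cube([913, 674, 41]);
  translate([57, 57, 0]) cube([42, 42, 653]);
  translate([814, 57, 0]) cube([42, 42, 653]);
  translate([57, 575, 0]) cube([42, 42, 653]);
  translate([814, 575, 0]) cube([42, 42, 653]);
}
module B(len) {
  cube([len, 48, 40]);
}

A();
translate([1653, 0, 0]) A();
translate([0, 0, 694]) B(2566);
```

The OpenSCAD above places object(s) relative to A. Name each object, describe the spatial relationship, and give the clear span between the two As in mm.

Second table starts at x = 1653; first ends at x = 913; clear span = 1653 − 913 = 740 mm.

A is a table. B is a beam. A beam spans the tops of two tables. The clear span between the two tables is 740 mm.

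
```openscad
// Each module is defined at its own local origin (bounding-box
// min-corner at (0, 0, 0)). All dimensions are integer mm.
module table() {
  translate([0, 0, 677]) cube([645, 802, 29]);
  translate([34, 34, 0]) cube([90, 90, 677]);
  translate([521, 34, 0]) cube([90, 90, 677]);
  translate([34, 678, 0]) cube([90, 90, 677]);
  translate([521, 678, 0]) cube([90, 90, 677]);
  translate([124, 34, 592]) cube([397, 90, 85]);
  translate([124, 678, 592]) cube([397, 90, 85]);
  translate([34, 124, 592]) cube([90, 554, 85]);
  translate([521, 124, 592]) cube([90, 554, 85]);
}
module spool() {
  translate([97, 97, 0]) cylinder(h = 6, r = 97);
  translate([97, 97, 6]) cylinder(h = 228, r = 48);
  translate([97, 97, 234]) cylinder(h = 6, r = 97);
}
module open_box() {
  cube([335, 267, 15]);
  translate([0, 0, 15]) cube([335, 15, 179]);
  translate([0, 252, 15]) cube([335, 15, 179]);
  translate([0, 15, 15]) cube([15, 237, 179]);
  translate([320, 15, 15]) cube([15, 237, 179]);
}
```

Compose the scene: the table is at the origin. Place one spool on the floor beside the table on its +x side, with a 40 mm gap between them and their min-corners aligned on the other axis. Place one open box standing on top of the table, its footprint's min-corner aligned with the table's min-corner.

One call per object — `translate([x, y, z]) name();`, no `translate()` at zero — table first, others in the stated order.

table();
translate([685, 0, 0]) spool();
translate([0, 0, 706]) open_box();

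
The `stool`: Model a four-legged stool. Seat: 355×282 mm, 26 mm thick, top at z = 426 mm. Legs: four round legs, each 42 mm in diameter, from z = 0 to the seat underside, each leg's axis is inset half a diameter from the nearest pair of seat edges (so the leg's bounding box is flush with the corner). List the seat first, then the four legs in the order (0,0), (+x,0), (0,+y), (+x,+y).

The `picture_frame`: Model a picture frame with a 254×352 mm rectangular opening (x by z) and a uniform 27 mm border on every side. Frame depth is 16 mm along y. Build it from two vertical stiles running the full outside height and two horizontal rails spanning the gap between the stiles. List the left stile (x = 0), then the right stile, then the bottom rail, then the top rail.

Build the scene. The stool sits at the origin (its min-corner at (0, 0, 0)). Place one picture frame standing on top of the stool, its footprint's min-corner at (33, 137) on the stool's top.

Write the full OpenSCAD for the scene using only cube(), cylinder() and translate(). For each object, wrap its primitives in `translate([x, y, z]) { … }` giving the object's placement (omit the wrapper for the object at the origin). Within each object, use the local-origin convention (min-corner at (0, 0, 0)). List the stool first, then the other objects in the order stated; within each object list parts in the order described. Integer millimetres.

translate([0, 0, 400]) cube([355, 282, 26]);
translate([21, 21, 0]) cylinder(h = 400, r = 21);
translate([334, 21, 0]) cylinder(h = 400, r = 21);
translate([21, 261, 0]) cylinder(h = 400, r = 21);
translate([334, 261, 0]) cylinder(h = 400, r = 21);
translate([33, 137, 426]) {
  cube([27, 16, 406]);
  translate([281, 0, 0]) cube([27, 16, 406]);
  translate([27, 0, 0]) cube([254, 16, 27]);
  translate([27, 0, 379]) cube([254, 16, 27]);
}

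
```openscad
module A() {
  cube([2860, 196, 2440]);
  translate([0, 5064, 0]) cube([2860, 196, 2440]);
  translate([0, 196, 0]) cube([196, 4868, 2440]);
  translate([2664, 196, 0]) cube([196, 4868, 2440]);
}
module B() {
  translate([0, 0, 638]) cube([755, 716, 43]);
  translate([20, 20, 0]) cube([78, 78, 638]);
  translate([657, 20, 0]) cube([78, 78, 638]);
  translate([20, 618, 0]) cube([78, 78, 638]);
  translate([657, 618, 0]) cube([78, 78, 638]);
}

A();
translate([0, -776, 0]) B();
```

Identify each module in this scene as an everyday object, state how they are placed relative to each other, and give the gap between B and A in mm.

The table's nearest face is 60 mm from the house frame's −y face.

A is a house frame. B is a table. The table is on the floor beside the house frame on its −y side. The gap between the table and the house frame is 60 mm.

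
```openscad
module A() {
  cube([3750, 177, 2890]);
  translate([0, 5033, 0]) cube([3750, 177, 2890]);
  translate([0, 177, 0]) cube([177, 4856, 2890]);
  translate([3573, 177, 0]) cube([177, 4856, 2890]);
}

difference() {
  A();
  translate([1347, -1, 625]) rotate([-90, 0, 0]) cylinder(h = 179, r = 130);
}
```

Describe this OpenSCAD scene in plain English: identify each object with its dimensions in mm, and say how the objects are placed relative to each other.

A is a box-shaped house frame (walls only): outside footprint 3750×5210 mm, wall height 2890 mm, wall thickness 177 mm. The two y-facing walls run the full x-width; the two x-facing walls fit between the inner faces of the y-facing walls.

The house frame has a circular hole of radius 130 mm through its front wall, centred at (x = 1347, z = 625).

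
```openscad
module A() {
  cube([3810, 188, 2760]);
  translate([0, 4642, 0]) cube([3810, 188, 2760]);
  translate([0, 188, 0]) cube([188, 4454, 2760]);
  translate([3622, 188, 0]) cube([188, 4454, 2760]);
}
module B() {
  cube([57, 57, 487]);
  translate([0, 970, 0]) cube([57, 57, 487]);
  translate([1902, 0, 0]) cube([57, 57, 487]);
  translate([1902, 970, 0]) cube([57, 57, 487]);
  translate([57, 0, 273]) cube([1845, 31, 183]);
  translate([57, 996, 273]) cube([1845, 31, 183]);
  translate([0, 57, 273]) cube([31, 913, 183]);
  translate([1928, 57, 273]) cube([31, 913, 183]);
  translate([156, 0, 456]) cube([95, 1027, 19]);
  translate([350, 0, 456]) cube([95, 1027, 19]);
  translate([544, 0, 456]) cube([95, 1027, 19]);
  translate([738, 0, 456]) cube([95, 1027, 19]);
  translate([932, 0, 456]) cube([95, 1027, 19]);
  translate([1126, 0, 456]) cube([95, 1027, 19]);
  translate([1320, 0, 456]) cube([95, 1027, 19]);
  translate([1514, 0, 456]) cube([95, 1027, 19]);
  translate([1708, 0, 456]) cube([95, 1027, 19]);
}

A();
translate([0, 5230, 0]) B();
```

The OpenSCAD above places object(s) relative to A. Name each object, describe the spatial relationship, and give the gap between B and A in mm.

The bed frame's nearest face is 400 mm from the house frame's +y face.

A is a house frame. B is a bed frame. The bed frame is on the floor beside the house frame on its +y side. The gap between the bed frame and the house frame is 400 mm.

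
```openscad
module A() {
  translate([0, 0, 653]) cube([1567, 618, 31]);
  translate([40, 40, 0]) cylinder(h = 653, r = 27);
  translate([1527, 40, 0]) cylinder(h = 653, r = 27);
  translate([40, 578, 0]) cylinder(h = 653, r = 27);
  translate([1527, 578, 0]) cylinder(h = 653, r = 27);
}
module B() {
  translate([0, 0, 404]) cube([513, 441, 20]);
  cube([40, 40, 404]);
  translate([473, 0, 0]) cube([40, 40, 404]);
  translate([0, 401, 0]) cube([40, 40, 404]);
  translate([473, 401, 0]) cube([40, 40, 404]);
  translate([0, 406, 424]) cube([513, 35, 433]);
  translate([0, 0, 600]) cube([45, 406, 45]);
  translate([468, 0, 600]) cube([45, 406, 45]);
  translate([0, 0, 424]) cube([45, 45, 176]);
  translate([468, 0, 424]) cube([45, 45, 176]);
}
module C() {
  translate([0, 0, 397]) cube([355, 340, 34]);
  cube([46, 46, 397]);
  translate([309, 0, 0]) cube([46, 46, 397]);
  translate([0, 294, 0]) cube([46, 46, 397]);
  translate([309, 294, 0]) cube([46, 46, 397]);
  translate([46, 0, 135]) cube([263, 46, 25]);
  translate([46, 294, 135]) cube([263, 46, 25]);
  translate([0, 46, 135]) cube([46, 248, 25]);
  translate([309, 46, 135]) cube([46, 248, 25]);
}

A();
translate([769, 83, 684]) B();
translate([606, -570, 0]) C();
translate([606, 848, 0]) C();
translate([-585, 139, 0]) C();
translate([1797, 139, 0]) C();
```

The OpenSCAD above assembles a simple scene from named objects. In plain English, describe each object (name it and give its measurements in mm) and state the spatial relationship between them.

A is a table with a 1567×618 mm rectangular top, 31 mm thick, top surface at z = 684 mm, supported by four round legs of 54 mm diameter, each leg's bounding box inset 13 mm from the nearest pair of top edges, running from the floor.

B is a chair: 513×441 mm seat, 20 mm thick, top at z = 424 mm, on four 40 mm square corner legs flush with the seat edges. A 35 mm thick backrest slab spans the full seat width, extending 433 mm above the seat top, its back face flush with the seat's +y edge. Two armrests of 45×45 mm section run along each side from the seat's front edge to the front of the backrest, top faces 221 mm above the seat top and outer faces flush with the seat's x-edges; a 45×45 mm post under the front of each armrest stands on the seat at the front corner.

C is a four-legged stool. The seat is a 355×340×34 mm slab whose top surface is at z = 431 mm; four square legs, each 46×46 mm in cross-section, run from the floor (z = 0) to the underside of the seat, each flush with a corner of the seat. Four stretchers, 46 mm wide and 25 mm tall, connect adjacent legs with their undersides at z = 135 mm, each running between the inner faces of the legs it joins and aligned with the legs' outer faces on the other axis.

The chair is on top of the table. Four stools sit around the table at the −y, +y, −x, +x sides.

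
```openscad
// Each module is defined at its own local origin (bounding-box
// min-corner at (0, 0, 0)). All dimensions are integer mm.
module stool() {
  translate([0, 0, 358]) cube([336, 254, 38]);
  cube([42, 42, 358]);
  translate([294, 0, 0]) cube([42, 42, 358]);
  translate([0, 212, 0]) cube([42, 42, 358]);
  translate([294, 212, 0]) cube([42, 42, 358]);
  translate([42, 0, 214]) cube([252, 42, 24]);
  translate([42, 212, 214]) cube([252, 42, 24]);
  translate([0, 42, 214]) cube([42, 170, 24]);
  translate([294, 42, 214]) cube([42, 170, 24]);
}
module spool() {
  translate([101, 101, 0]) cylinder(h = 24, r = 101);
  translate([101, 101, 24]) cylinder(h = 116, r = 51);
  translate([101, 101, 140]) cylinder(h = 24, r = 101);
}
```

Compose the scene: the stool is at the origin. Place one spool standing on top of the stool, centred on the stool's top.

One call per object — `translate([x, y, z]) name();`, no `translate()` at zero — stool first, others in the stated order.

stool();
translate([67, 26, 396]) spool();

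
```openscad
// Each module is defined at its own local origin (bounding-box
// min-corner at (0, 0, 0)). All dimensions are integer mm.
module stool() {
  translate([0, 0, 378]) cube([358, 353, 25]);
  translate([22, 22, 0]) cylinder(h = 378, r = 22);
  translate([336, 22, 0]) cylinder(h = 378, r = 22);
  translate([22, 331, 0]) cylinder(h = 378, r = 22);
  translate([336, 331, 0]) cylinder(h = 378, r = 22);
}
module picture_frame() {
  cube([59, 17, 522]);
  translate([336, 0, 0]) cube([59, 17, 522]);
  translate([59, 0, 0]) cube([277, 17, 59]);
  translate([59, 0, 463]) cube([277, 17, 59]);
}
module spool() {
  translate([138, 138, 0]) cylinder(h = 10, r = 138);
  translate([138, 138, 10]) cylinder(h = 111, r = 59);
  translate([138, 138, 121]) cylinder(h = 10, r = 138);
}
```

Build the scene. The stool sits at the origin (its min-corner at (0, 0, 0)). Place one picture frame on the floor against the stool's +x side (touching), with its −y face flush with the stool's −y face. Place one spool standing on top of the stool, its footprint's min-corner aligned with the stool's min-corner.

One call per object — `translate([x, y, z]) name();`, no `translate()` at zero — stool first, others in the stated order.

stool();
translate([358, 0, 0]) picture_frame();
translate([0, 0, 403]) spool();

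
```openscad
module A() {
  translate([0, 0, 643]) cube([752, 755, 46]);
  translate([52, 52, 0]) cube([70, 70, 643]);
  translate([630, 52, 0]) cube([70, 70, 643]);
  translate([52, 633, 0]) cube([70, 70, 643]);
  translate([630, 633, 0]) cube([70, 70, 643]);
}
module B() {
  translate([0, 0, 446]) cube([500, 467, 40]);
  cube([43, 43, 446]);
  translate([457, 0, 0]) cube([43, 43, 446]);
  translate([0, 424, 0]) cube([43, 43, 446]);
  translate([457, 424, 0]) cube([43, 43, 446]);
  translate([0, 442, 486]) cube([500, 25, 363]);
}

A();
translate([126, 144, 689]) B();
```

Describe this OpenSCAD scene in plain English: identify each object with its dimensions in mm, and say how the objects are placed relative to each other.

A is a rectangular dining table. The top is 752×755×46 mm with its upper surface at z = 689 mm. It stands on four 70×70 mm square legs, each inset 52 mm from the nearest pair of top edges, running from the floor to the underside of the top.

B is a chair: 500×467 mm seat, 40 mm thick, top at z = 486 mm, on four 43 mm square corner legs flush with the seat edges. A 25 mm thick backrest slab spans the full seat width, extending 363 mm above the seat top, its back face flush with the seat's +y edge.

The chair is on top of the table, centred.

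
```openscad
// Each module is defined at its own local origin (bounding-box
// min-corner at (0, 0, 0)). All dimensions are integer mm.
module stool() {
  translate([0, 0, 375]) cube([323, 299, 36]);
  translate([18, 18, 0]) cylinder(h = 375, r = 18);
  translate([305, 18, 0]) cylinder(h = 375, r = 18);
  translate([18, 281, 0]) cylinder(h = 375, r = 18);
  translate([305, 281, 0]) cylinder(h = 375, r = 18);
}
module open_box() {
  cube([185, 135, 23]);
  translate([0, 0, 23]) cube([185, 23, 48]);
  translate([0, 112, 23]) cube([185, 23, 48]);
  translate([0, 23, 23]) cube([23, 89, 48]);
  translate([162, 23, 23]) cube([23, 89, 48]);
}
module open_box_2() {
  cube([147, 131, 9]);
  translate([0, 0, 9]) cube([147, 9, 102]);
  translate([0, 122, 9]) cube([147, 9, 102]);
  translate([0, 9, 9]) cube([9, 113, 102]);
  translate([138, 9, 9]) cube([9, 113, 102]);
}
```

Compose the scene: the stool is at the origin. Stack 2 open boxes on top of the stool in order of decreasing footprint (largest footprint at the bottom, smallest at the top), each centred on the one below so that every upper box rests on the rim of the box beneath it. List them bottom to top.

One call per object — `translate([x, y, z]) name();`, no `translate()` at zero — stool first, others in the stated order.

stool();
translate([69, 82, 411]) open_box();
translate([88, 84, 482]) open_box_2();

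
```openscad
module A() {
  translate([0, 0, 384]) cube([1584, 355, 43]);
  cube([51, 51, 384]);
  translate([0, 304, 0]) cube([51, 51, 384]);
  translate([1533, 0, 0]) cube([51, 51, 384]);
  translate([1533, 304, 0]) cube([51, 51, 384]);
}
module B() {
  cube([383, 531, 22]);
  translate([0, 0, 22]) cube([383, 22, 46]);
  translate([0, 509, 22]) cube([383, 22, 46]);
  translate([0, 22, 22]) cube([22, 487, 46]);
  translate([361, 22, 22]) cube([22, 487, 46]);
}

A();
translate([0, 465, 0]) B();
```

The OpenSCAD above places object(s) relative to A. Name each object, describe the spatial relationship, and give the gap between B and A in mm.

A is a bench. B is an open box. The open box is on the floor beside the bench on its +y side. The gap between the open box and the bench is 110 mm.

The open box's nearest face is 110 mm from the bench's +y face.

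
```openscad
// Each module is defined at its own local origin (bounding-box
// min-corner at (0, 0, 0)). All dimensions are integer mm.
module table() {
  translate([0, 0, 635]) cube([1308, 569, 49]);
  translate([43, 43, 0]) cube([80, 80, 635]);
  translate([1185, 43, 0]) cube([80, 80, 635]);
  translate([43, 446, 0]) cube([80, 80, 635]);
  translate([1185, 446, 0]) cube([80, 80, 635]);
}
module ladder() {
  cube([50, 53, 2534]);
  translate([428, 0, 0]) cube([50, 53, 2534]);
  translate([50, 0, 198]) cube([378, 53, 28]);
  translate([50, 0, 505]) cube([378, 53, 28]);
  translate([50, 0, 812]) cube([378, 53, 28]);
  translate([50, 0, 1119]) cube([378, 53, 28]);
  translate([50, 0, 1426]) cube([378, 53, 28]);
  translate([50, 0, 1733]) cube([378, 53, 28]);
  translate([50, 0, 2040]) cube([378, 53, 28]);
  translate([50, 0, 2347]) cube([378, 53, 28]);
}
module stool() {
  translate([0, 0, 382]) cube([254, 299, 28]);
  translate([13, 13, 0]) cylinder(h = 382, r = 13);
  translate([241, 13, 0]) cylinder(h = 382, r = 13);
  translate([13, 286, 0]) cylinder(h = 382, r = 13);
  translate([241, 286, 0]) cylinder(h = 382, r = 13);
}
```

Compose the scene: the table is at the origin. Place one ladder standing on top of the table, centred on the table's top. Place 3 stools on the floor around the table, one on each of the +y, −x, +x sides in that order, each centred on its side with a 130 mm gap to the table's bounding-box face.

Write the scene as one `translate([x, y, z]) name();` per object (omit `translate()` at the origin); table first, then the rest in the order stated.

table();
translate([415, 258, 684]) ladder();
translate([527, 699, 0]) stool();
translate([-384, 135, 0]) stool();
translate([1438, 135, 0]) stool();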